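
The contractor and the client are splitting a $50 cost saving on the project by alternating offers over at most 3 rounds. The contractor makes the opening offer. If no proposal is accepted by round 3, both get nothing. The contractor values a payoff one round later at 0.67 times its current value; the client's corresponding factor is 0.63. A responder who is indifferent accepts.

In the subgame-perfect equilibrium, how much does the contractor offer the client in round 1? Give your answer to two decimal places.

By backward induction:
Round 3 (the contractor proposes): rejection yields 0 for the client; the contractor offers 0 and keeps 50.
Round 2 (the client proposes): the contractor can get 50 next round, worth 0.67 × 50 = 33.5 now. The client offers 33.5 and keeps 50 − 33.5 = 16.5.
Round 1 (the contractor proposes): the client can get 16.5 next round, worth 0.63 × 16.5 = 10.395 now. The contractor offers 10.395 and keeps 50 − 10.395 = 39.605.

10.40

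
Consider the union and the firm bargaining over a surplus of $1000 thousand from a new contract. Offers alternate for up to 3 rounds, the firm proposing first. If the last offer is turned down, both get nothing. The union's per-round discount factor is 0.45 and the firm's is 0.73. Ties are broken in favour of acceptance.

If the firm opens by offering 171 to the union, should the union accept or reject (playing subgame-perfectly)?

Accept

Round 3 (the firm proposes): rejection yields 0 for the union; the firm offers 0 and keeps 1000.
Round 2 (the union proposes): the firm can get 1000 next round, worth 0.73 × 1000 = 730 now. The union offers 730 and keeps 1000 − 730 = 270.
So by rejecting in round 1, the union gets 270 next round, worth 0.45 × 270 = 121.5 now.
Offer 171 ≥ 121.5, so the union accepts.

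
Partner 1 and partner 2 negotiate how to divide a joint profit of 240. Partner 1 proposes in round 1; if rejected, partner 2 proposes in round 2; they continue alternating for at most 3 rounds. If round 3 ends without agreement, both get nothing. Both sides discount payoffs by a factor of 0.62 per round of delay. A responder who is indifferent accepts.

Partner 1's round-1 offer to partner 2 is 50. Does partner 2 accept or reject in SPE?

Reject

Work out partner 2's continuation value if the offer is rejected.
Round 3 (partner 1 proposes): rejection yields 0 for partner 2; partner 1 offers 0 and keeps 240.
Round 2 (partner 2 proposes): partner 1 can get 240 next round, worth 0.62 × 240 = 148.8 now; partner 2 offers that and keeps 91.2.
So by rejecting in round 1, partner 2 gets 91.2 next round, worth 0.62 × 91.2 = 56.544 now.
Offer 50 < 56.544, so partner 2 rejects.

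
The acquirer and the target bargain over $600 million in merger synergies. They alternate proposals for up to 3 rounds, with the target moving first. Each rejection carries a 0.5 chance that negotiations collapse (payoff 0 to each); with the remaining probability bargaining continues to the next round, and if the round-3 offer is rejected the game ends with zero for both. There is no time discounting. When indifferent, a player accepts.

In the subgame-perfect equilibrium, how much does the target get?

450

Round 3 (the target proposes): rejection yields 0 for the acquirer; the target offers 0 and keeps 600.
Round 2 (the acquirer proposes): rejecting gives the target an expected 0.5 × 600 = 300. The acquirer offers 300 and keeps 600 − 300 = 300.
Round 1 (the target proposes): rejecting gives the acquirer an expected 0.5 × 300 = 150. The target offers 150 and keeps 600 − 150 = 450.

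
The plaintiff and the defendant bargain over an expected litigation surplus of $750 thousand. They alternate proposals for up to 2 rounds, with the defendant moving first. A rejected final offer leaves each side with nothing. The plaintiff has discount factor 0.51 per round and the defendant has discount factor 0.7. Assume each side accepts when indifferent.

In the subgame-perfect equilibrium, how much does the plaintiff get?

Work backward from the last round.
Round 2 (the plaintiff proposes): rejection yields 0 for the defendant; the plaintiff offers 0 and keeps 750.
Round 1 (the defendant proposes): the plaintiff can get 750 next round, worth 0.51 × 750 = 382.5 now, so the defendant offers 382.5, keeping 367.5.

382.5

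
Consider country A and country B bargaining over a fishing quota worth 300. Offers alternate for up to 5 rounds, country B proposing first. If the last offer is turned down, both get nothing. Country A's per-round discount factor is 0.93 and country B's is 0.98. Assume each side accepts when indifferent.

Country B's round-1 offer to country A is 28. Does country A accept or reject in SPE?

Round 5 (country B proposes): country A will accept anything ≥ 0, so country B offers 0 and keeps 300.
Round 4 (country A proposes): country B can get 300 next round, worth 0.98 × 300 = 294 now; country A offers that and keeps 6.
Round 3 (country B proposes): country A can get 6 next round, worth 0.93 × 6 = 5.58 now; country B offers that and keeps 294.42.
Round 2 (country A proposes): country B can get 294.42 next round, worth 0.98 × 294.42 = 288.5316 now. Country A offers 288.5316 and keeps 300 − 288.5316 = 11.4684.
So by rejecting in round 1, country A gets 11.4684 next round, worth 0.93 × 11.4684 = 10.665612 now.
Offer 28 ≥ 10.665612, so country A accepts.

Accept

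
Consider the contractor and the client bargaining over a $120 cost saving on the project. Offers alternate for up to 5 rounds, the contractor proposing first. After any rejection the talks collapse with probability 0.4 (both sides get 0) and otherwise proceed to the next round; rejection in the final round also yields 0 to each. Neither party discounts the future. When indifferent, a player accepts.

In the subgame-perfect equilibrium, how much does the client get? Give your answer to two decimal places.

39.17

Round 5 (the contractor proposes): the client will accept anything ≥ 0, so the contractor offers 0 and keeps 120.
Round 4 (the client proposes): rejecting gives the contractor an expected 0.6 × 120 = 72; the client offers that and keeps 48.
Round 3 (the contractor proposes): rejecting gives the client an expected 0.6 × 48 = 28.8. The contractor offers 28.8 and keeps 120 − 28.8 = 91.2.
Round 2 (the client proposes): rejecting gives the contractor an expected 0.6 × 91.2 = 54.72. The client offers 54.72 and keeps 120 − 54.72 = 65.28.
Round 1 (the contractor proposes): rejecting gives the client an expected 0.6 × 65.28 = 39.168, so the contractor offers 39.168, keeping 80.832.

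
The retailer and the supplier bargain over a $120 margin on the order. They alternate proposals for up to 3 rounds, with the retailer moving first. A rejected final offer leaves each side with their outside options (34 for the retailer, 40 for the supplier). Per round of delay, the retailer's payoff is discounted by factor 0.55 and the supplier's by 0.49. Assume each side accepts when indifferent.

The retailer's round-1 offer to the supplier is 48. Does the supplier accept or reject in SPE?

Round 3 (the retailer proposes): the supplier gets 40 if talks fail, so the retailer offers 40 and keeps 80.
Round 2 (the supplier proposes): the retailer can get 80 next round, worth 0.55 × 80 = 44 now, so the supplier offers 44, keeping 76.
So by rejecting in round 1, the supplier gets 76 next round, worth 0.49 × 76 = 37.24 now.
Offer 48 ≥ 37.24, so the supplier accepts.

Accept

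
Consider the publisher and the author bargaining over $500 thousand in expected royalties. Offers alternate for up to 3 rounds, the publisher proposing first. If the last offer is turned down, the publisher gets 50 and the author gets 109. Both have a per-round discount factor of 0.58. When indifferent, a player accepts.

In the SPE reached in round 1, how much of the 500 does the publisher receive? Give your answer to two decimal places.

Round 3 (the publisher proposes): the author gets 109 if talks fail, so the publisher offers 109 and keeps 391.
Round 2 (the author proposes): the publisher can get 391 next round, worth 0.58 × 391 = 226.78 now. The author offers 226.78 and keeps 500 − 226.78 = 273.22.
Round 1 (the publisher proposes): the author can get 273.22 next round, worth 0.58 × 273.22 = 158.4676 now, so the publisher offers 158.4676, keeping 341.5324.

341.53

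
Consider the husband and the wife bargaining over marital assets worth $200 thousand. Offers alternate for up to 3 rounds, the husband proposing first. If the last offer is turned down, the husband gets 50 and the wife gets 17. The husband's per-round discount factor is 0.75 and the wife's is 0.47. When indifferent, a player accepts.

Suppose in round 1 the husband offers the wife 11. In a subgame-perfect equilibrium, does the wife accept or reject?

Work out the wife's continuation value if the offer is rejected.
Round 3 (the husband proposes): the wife gets 17 if talks fail, so the husband offers 17 and keeps 183.
Round 2 (the wife proposes): the husband can get 183 next round, worth 0.75 × 183 = 137.25 now. The wife offers 137.25 and keeps 200 − 137.25 = 62.75.
So by rejecting in round 1, the wife gets 62.75 next round, worth 0.47 × 62.75 = 29.4925 now.
Offer 11 < 29.4925, so the wife rejects.

Reject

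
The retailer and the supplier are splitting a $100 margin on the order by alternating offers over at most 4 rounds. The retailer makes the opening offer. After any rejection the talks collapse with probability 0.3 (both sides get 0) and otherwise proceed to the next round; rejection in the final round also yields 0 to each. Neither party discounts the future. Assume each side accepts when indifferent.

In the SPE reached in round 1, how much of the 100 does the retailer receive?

By backward induction:
Round 4 (the supplier proposes): the retailer will accept anything ≥ 0, so the supplier offers 0 and keeps 100.
Round 3 (the retailer proposes): rejecting gives the supplier an expected 0.7 × 100 = 70, so the retailer offers 70, keeping 30.
Round 2 (the supplier proposes): rejecting gives the retailer an expected 0.7 × 30 = 21. The supplier offers 21 and keeps 100 − 21 = 79.
Round 1 (the retailer proposes): rejecting gives the supplier an expected 0.7 × 79 = 55.3; the retailer offers that and keeps 44.7.

44.7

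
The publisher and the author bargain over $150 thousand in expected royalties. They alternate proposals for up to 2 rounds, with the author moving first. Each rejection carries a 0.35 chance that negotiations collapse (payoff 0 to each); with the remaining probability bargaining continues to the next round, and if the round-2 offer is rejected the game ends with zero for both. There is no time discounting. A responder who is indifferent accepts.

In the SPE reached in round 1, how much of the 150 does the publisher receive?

Round 2 (the publisher proposes): the author will accept anything ≥ 0, so the publisher offers 0 and keeps 150.
Round 1 (the author proposes): rejecting gives the publisher an expected 0.65 × 150 = 97.5. The author offers 97.5 and keeps 150 − 97.5 = 52.5.

97.5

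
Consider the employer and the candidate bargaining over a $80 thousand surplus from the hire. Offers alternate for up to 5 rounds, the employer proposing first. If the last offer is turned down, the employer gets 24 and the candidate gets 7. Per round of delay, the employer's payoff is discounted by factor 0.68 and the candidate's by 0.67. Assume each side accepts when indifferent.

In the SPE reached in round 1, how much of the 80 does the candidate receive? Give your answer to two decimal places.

26.42

Round 5 (the employer proposes): the candidate gets 7 if talks fail, so the employer offers 7 and keeps 73.
Round 4 (the candidate proposes): the employer can get 73 next round, worth 0.68 × 73 = 49.64 now. The candidate offers 49.64 and keeps 80 − 49.64 = 30.36.
Round 3 (the employer proposes): the candidate can get 30.36 next round, worth 0.67 × 30.36 = 20.3412 now. The employer offers 20.3412 and keeps 80 − 20.3412 = 59.6588.
Round 2 (the candidate proposes): the employer can get 59.6588 next round, worth 0.68 × 59.6588 = 40.567984 now; the candidate offers that and keeps 39.432016.
Round 1 (the employer proposes): the candidate can get 39.432016 next round, worth 0.67 × 39.432016 = 26.41945072 now, so the employer offers 26.41945072, keeping 53.58054928.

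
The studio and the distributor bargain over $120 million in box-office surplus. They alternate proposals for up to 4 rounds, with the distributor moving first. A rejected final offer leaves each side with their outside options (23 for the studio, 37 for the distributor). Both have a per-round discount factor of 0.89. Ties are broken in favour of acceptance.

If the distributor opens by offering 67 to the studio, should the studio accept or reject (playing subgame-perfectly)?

Work out the studio's continuation value if the offer is rejected.
Round 4 (the studio proposes): the distributor gets 37 if talks fail, so the studio offers 37 and keeps 83.
Round 3 (the distributor proposes): the studio can get 83 next round, worth 0.89 × 83 = 73.87 now, so the distributor offers 73.87, keeping 46.13.
Round 2 (the studio proposes): the distributor can get 46.13 next round, worth 0.89 × 46.13 = 41.0557 now, so the studio offers 41.0557, keeping 78.9443.
So by rejecting in round 1, the studio gets 78.9443 next round, worth 0.89 × 78.9443 = 70.260427 now.
Offer 67 < 70.260427, so the studio rejects.

Reject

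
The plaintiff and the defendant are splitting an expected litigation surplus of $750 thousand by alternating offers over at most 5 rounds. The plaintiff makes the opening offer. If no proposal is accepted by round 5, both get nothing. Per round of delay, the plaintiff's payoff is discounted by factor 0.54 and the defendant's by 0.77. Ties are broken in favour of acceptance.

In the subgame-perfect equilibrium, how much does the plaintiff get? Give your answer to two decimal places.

Solve by backward induction from round 5.
Round 5 (the plaintiff proposes): rejection yields 0 for the defendant; the plaintiff offers 0 and keeps 750.
Round 4 (the defendant proposes): the plaintiff can get 750 next round, worth 0.54 × 750 = 405 now. The defendant offers 405 and keeps 750 − 405 = 345.
Round 3 (the plaintiff proposes): the defendant can get 345 next round, worth 0.77 × 345 = 265.65 now. The plaintiff offers 265.65 and keeps 750 − 265.65 = 484.35.
Round 2 (the defendant proposes): the plaintiff can get 484.35 next round, worth 0.54 × 484.35 = 261.549 now; the defendant offers that and keeps 488.451.
Round 1 (the plaintiff proposes): the defendant can get 488.451 next round, worth 0.77 × 488.451 = 376.10727 now, so the plaintiff offers 376.10727, keeping 373.89273.

373.89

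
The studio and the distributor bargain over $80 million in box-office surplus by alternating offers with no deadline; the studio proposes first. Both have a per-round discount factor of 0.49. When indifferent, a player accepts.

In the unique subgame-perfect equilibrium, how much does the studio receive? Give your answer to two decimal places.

53.69

When the studio proposes, the distributor accepts any offer worth at least 0.49 times what the distributor would get by proposing next round; and vice versa.
This gives x = 80 − 0.49y and y = 80 − 0.49x, where x and y are each side's share when it proposes.
Hence (1 − 0.49·0.49)x = 80(1 − 0.49), i.e. 0.7599·x = 40.8.
x ≈ 53.6913; the distributor's share is 80 − x ≈ 26.3087.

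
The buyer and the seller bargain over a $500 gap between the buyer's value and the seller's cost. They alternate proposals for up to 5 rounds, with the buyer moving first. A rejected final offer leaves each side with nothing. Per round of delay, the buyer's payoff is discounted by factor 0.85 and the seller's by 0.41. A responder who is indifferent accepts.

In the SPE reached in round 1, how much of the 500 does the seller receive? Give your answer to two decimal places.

41.47

Round 5 (the buyer proposes): the seller will accept anything ≥ 0, so the buyer offers 0 and keeps 500.
Round 4 (the seller proposes): the buyer can get 500 next round, worth 0.85 × 500 = 425 now, so the seller offers 425, keeping 75.
Round 3 (the buyer proposes): the seller can get 75 next round, worth 0.41 × 75 = 30.75 now, so the buyer offers 30.75, keeping 469.25.
Round 2 (the seller proposes): the buyer can get 469.25 next round, worth 0.85 × 469.25 = 398.8625 now. The seller offers 398.8625 and keeps 500 − 398.8625 = 101.1375.
Round 1 (the buyer proposes): the seller can get 101.1375 next round, worth 0.41 × 101.1375 = 41.466375 now; the buyer offers that and keeps 458.533625.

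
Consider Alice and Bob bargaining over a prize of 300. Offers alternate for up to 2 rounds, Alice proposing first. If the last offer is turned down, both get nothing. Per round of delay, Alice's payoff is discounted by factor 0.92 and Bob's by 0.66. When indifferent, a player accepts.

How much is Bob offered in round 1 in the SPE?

198

Round 2 (Bob proposes): Alice will accept anything ≥ 0, so Bob offers 0 and keeps 300.
Round 1 (Alice proposes): Bob can get 300 next round, worth 0.66 × 300 = 198 now; Alice offers that and keeps 102.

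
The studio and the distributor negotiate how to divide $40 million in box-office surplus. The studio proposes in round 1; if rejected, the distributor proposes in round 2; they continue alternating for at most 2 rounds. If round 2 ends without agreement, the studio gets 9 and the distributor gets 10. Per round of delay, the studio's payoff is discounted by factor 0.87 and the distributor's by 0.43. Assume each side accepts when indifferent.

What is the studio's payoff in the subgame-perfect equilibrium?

By backward induction:
Round 2 (the distributor proposes): the studio gets 9 if talks fail, so the distributor offers 9 and keeps 31.
Round 1 (the studio proposes): the distributor can get 31 next round, worth 0.43 × 31 = 13.33 now; the studio offers that and keeps 26.67.

26.67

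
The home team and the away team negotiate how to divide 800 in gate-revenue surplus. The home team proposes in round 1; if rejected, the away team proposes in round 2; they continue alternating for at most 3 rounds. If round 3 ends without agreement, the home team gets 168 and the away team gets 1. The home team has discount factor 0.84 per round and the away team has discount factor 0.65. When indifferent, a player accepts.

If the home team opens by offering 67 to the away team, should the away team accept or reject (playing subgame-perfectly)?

Reject

Round 3 (the home team proposes): the away team gets 1 if talks fail, so the home team offers 1 and keeps 799.
Round 2 (the away team proposes): the home team can get 799 next round, worth 0.84 × 799 = 671.16 now, so the away team offers 671.16, keeping 128.84.
So by rejecting in round 1, the away team gets 128.84 next round, worth 0.65 × 128.84 = 83.746 now.
Offer 67 < 83.746, so the away team rejects.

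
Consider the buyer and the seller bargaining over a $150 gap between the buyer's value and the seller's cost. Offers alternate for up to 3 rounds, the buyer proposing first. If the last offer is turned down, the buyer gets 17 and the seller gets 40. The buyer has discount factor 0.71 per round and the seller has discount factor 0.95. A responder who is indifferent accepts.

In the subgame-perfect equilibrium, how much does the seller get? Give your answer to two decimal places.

68.31

Round 3 (the buyer proposes): the seller gets 40 if talks fail, so the buyer offers 40 and keeps 110.
Round 2 (the seller proposes): the buyer can get 110 next round, worth 0.71 × 110 = 78.1 now; the seller offers that and keeps 71.9.
Round 1 (the buyer proposes): the seller can get 71.9 next round, worth 0.95 × 71.9 = 68.305 now, so the buyer offers 68.305, keeping 81.695.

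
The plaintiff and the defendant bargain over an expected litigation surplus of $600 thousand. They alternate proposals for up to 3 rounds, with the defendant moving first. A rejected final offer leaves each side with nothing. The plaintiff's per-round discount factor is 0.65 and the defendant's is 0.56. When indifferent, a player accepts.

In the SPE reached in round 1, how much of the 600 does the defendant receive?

428.4

Round 3 (the defendant proposes): rejection yields 0 for the plaintiff; the defendant offers 0 and keeps 600.
Round 2 (the plaintiff proposes): the defendant can get 600 next round, worth 0.56 × 600 = 336 now, so the plaintiff offers 336, keeping 264.
Round 1 (the defendant proposes): the plaintiff can get 264 next round, worth 0.65 × 264 = 171.6 now. The defendant offers 171.6 and keeps 600 − 171.6 = 428.4.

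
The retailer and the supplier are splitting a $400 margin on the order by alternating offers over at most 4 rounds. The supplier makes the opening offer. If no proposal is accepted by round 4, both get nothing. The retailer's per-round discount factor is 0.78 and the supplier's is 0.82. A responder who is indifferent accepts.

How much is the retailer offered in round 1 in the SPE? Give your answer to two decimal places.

Round 4 (the retailer proposes): rejection yields 0 for the supplier; the retailer offers 0 and keeps 400.
Round 3 (the supplier proposes): the retailer can get 400 next round, worth 0.78 × 400 = 312 now, so the supplier offers 312, keeping 88.
Round 2 (the retailer proposes): the supplier can get 88 next round, worth 0.82 × 88 = 72.16 now, so the retailer offers 72.16, keeping 327.84.
Round 1 (the supplier proposes): the retailer can get 327.84 next round, worth 0.78 × 327.84 = 255.7152 now; the supplier offers that and keeps 144.2848.

255.72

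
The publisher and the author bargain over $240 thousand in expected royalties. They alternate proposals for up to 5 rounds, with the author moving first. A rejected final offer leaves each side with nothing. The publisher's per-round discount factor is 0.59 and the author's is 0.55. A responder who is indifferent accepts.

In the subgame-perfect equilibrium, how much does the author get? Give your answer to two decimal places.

155.60

Round 5 (the author proposes): the publisher will accept anything ≥ 0, so the author offers 0 and keeps 240.
Round 4 (the publisher proposes): the author can get 240 next round, worth 0.55 × 240 = 132 now, so the publisher offers 132, keeping 108.
Round 3 (the author proposes): the publisher can get 108 next round, worth 0.59 × 108 = 63.72 now, so the author offers 63.72, keeping 176.28.
Round 2 (the publisher proposes): the author can get 176.28 next round, worth 0.55 × 176.28 = 96.954 now, so the publisher offers 96.954, keeping 143.046.
Round 1 (the author proposes): the publisher can get 143.046 next round, worth 0.59 × 143.046 = 84.39714 now; the author offers that and keeps 155.60286.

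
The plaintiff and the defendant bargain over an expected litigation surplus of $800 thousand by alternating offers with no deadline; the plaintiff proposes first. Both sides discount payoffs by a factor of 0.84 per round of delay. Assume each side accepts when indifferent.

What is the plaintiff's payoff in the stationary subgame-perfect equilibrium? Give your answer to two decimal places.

434.78

When the plaintiff proposes, the defendant accepts any offer worth at least 0.84 times what the defendant would get by proposing next round; and vice versa.
This gives x = 800 − 0.84y and y = 800 − 0.84x, where x and y are each side's share when it proposes.
Hence (1 − 0.84·0.84)x = 800(1 − 0.84), i.e. 0.2944·x = 128.
x ≈ 434.7826; the defendant's share is 800 − x ≈ 365.2174.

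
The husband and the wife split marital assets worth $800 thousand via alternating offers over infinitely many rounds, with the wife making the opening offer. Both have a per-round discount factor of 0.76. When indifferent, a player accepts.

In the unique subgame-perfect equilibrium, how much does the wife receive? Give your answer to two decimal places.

Let x be the wife's share when the wife proposes and y be the husband's share when the husband proposes.
The husband accepts iff offered ≥ 0.76·y, so x = 800 − 0.76y. Symmetrically y = 800 − 0.76x.
Substituting: x = 800 − 0.76(800 − 0.76x), giving x(1 − 0.76·0.76) = 800(1 − 0.76).
So x = 800 × 0.24 / 0.4224 ≈ 454.5455, and the husband receives 800 − x ≈ 345.4545.

454.55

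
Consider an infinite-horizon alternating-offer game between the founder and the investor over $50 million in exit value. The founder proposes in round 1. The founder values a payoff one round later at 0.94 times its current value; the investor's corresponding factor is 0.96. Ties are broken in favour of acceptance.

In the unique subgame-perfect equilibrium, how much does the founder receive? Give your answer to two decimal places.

In a stationary SPE each proposer offers the other exactly their discounted continuation value.
If the founder keeps x when proposing and the investor keeps y when proposing, then x = 50 − 0.96y and y = 50 − 0.94x.
Solving: x = 50(1 − 0.96) / (1 − 0.94·0.96) = 2 / 0.0976 ≈ 20.4918.
The investor gets 50 − 20.4918 ≈ 29.5082.

20.49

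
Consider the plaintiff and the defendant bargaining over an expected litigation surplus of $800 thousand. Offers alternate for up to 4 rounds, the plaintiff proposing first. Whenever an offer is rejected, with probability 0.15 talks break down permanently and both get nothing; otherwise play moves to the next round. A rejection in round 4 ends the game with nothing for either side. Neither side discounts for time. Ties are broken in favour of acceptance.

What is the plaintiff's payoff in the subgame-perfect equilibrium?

206.7

Round 4 (the defendant proposes): rejection yields 0 for the plaintiff; the defendant offers 0 and keeps 800.
Round 3 (the plaintiff proposes): rejecting gives the defendant an expected 0.85 × 800 = 680, so the plaintiff offers 680, keeping 120.
Round 2 (the defendant proposes): rejecting gives the plaintiff an expected 0.85 × 120 = 102; the defendant offers that and keeps 698.
Round 1 (the plaintiff proposes): rejecting gives the defendant an expected 0.85 × 698 = 593.3, so the plaintiff offers 593.3, keeping 206.7.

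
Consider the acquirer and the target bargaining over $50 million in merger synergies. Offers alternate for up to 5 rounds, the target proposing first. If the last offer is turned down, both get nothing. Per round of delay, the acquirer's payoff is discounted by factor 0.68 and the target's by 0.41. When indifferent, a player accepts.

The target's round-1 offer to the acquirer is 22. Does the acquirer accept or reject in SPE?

Reject

Round 5 (the target proposes): rejection yields 0 for the acquirer; the target offers 0 and keeps 50.
Round 4 (the acquirer proposes): the target can get 50 next round, worth 0.41 × 50 = 20.5 now, so the acquirer offers 20.5, keeping 29.5.
Round 3 (the target proposes): the acquirer can get 29.5 next round, worth 0.68 × 29.5 = 20.06 now; the target offers that and keeps 29.94.
Round 2 (the acquirer proposes): the target can get 29.94 next round, worth 0.41 × 29.94 = 12.2754 now; the acquirer offers that and keeps 37.7246.
So by rejecting in round 1, the acquirer gets 37.7246 next round, worth 0.68 × 37.7246 = 25.652728 now.
Offer 22 < 25.652728, so the acquirer rejects.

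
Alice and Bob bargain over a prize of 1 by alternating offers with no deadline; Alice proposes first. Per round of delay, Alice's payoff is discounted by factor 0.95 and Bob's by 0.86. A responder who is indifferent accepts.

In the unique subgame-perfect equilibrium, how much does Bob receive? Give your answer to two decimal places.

When Alice proposes, Bob accepts any offer worth at least 0.86 times what Bob would get by proposing next round; and vice versa.
This gives x = 1 − 0.86y and y = 1 − 0.95x, where x and y are each side's share when it proposes.
Hence (1 − 0.86·0.95)x = 1(1 − 0.86), i.e. 0.183·x = 0.14.
x ≈ 0.7650; Bob's share is 1 − x ≈ 0.2350.

0.23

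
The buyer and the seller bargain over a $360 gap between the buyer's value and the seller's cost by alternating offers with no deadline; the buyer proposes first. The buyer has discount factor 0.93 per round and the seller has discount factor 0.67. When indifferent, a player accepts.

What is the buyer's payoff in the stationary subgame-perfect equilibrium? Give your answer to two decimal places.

When the buyer proposes, the seller accepts any offer worth at least 0.67 times what the seller would get by proposing next round; and vice versa.
This gives x = 360 − 0.67y and y = 360 − 0.93x, where x and y are each side's share when it proposes.
Hence (1 − 0.67·0.93)x = 360(1 − 0.67), i.e. 0.3769·x = 118.8.
x ≈ 315.2030; the seller's share is 360 − x ≈ 44.7970.

315.20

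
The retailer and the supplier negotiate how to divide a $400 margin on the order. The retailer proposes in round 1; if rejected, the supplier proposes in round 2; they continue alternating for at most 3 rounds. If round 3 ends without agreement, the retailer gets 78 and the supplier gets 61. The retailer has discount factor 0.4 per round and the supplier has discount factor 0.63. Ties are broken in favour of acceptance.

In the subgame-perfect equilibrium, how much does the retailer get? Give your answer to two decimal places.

By backward induction:
Round 3 (the retailer proposes): the supplier gets 61 if talks fail, so the retailer offers 61 and keeps 339.
Round 2 (the supplier proposes): the retailer can get 339 next round, worth 0.4 × 339 = 135.6 now. The supplier offers 135.6 and keeps 400 − 135.6 = 264.4.
Round 1 (the retailer proposes): the supplier can get 264.4 next round, worth 0.63 × 264.4 = 166.572 now. The retailer offers 166.572 and keeps 400 − 166.572 = 233.428.

233.43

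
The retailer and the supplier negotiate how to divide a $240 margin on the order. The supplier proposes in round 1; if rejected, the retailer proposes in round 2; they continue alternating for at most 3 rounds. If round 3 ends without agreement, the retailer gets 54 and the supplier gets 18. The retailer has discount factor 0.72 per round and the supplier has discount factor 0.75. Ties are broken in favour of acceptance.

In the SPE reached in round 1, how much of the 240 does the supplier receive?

167.64

By backward induction:
Round 3 (the supplier proposes): the retailer gets 54 if talks fail, so the supplier offers 54 and keeps 186.
Round 2 (the retailer proposes): the supplier can get 186 next round, worth 0.75 × 186 = 139.5 now. The retailer offers 139.5 and keeps 240 − 139.5 = 100.5.
Round 1 (the supplier proposes): the retailer can get 100.5 next round, worth 0.72 × 100.5 = 72.36 now. The supplier offers 72.36 and keeps 240 − 72.36 = 167.64.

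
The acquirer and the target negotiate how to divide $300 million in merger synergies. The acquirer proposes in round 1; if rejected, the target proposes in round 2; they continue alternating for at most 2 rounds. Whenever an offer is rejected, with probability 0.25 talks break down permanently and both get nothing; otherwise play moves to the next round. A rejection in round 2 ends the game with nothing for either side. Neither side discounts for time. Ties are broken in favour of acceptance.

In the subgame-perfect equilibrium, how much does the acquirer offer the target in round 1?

Round 2 (the target proposes): rejection yields 0 for the acquirer; the target offers 0 and keeps 300.
Round 1 (the acquirer proposes): rejecting gives the target an expected 0.75 × 300 = 225; the acquirer offers that and keeps 75.

225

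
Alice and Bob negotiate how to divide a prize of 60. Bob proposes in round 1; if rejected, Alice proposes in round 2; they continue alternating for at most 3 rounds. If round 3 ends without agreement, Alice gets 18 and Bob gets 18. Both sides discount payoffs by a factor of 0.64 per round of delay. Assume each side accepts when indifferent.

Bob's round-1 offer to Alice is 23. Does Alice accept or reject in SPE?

Round 3 (Bob proposes): Alice gets 18 if talks fail, so Bob offers 18 and keeps 42.
Round 2 (Alice proposes): Bob can get 42 next round, worth 0.64 × 42 = 26.88 now. Alice offers 26.88 and keeps 60 − 26.88 = 33.12.
So by rejecting in round 1, Alice gets 33.12 next round, worth 0.64 × 33.12 = 21.1968 now.
Offer 23 ≥ 21.1968, so Alice accepts.

Accept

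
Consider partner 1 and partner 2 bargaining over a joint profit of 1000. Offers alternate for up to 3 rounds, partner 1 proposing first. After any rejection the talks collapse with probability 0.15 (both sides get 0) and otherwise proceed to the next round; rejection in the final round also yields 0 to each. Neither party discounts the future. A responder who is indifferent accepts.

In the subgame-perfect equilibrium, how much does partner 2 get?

127.5

By backward induction:
Round 3 (partner 1 proposes): rejection yields 0 for partner 2; partner 1 offers 0 and keeps 1000.
Round 2 (partner 2 proposes): rejecting gives partner 1 an expected 0.85 × 1000 = 850; partner 2 offers that and keeps 150.
Round 1 (partner 1 proposes): rejecting gives partner 2 an expected 0.85 × 150 = 127.5, so partner 1 offers 127.5, keeping 872.5.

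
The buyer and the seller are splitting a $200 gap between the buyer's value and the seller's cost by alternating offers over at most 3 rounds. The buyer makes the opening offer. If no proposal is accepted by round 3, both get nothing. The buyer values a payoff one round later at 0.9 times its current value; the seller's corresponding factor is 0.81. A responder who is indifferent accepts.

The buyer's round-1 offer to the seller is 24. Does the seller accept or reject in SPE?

Work out the seller's continuation value if the offer is rejected.
Round 3 (the buyer proposes): the seller will accept anything ≥ 0, so the buyer offers 0 and keeps 200.
Round 2 (the seller proposes): the buyer can get 200 next round, worth 0.9 × 200 = 180 now, so the seller offers 180, keeping 20.
So by rejecting in round 1, the seller gets 20 next round, worth 0.81 × 20 = 16.2 now.
Offer 24 ≥ 16.2, so the seller accepts.

Accept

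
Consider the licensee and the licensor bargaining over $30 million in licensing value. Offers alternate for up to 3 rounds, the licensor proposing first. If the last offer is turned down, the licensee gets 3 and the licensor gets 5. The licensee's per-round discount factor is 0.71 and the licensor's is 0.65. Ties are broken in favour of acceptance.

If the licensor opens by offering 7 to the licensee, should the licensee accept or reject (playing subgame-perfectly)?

Reject

Work out the licensee's continuation value if the offer is rejected.
Round 3 (the licensor proposes): the licensee gets 3 if talks fail, so the licensor offers 3 and keeps 27.
Round 2 (the licensee proposes): the licensor can get 27 next round, worth 0.65 × 27 = 17.55 now; the licensee offers that and keeps 12.45.
So by rejecting in round 1, the licensee gets 12.45 next round, worth 0.71 × 12.45 = 8.8395 now.
Offer 7 < 8.8395, so the licensee rejects.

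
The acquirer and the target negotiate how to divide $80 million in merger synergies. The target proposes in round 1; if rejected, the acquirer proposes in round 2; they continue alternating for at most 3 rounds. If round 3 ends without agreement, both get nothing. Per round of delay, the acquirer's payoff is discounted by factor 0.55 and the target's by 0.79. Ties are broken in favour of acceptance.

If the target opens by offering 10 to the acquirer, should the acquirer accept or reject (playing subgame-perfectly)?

Round 3 (the target proposes): rejection yields 0 for the acquirer; the target offers 0 and keeps 80.
Round 2 (the acquirer proposes): the target can get 80 next round, worth 0.79 × 80 = 63.2 now. The acquirer offers 63.2 and keeps 80 − 63.2 = 16.8.
So by rejecting in round 1, the acquirer gets 16.8 next round, worth 0.55 × 16.8 = 9.24 now.
Offer 10 ≥ 9.24, so the acquirer accepts.

Accept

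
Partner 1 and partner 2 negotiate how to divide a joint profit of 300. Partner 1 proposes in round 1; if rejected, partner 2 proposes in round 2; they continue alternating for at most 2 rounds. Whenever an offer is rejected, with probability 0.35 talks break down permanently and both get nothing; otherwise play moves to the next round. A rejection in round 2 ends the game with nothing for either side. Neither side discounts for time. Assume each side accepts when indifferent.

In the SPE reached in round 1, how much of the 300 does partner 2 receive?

195

Round 2 (partner 2 proposes): rejection yields 0 for partner 1; partner 2 offers 0 and keeps 300.
Round 1 (partner 1 proposes): rejecting gives partner 2 an expected 0.65 × 300 = 195; partner 1 offers that and keeps 105.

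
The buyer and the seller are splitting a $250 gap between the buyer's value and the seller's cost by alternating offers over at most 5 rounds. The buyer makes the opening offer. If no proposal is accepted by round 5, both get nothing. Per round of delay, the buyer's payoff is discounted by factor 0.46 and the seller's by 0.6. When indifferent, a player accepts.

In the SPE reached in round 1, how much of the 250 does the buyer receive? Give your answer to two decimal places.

Round 5 (the buyer proposes): the seller will accept anything ≥ 0, so the buyer offers 0 and keeps 250.
Round 4 (the seller proposes): the buyer can get 250 next round, worth 0.46 × 250 = 115 now, so the seller offers 115, keeping 135.
Round 3 (the buyer proposes): the seller can get 135 next round, worth 0.6 × 135 = 81 now. The buyer offers 81 and keeps 250 − 81 = 169.
Round 2 (the seller proposes): the buyer can get 169 next round, worth 0.46 × 169 = 77.74 now, so the seller offers 77.74, keeping 172.26.
Round 1 (the buyer proposes): the seller can get 172.26 next round, worth 0.6 × 172.26 = 103.356 now. The buyer offers 103.356 and keeps 250 − 103.356 = 146.644.

146.64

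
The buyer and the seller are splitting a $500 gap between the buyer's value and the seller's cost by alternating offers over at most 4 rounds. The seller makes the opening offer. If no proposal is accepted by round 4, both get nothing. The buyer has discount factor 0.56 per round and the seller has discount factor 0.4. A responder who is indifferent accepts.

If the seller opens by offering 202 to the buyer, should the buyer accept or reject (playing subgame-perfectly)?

Round 4 (the buyer proposes): the seller will accept anything ≥ 0, so the buyer offers 0 and keeps 500.
Round 3 (the seller proposes): the buyer can get 500 next round, worth 0.56 × 500 = 280 now, so the seller offers 280, keeping 220.
Round 2 (the buyer proposes): the seller can get 220 next round, worth 0.4 × 220 = 88 now; the buyer offers that and keeps 412.
So by rejecting in round 1, the buyer gets 412 next round, worth 0.56 × 412 = 230.72 now.
Offer 202 < 230.72, so the buyer rejects.

Reject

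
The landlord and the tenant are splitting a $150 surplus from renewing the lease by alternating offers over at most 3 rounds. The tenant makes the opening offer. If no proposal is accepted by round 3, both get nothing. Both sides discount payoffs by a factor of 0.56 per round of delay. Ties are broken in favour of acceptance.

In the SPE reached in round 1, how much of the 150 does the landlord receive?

Round 3 (the tenant proposes): rejection yields 0 for the landlord; the tenant offers 0 and keeps 150.
Round 2 (the landlord proposes): the tenant can get 150 next round, worth 0.56 × 150 = 84 now. The landlord offers 84 and keeps 150 − 84 = 66.
Round 1 (the tenant proposes): the landlord can get 66 next round, worth 0.56 × 66 = 36.96 now, so the tenant offers 36.96, keeping 113.04.

36.96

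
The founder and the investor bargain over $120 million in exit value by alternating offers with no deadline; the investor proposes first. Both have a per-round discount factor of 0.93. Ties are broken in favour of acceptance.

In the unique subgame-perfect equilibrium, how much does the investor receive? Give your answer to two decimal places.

62.18

Let x be the investor's share when the investor proposes and y be the founder's share when the founder proposes.
The founder accepts iff offered ≥ 0.93·y, so x = 120 − 0.93y. Symmetrically y = 120 − 0.93x.
Substituting: x = 120 − 0.93(120 − 0.93x), giving x(1 − 0.93·0.93) = 120(1 − 0.93).
So x = 120 × 0.07 / 0.1351 ≈ 62.1762, and the founder receives 120 − x ≈ 57.8238.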